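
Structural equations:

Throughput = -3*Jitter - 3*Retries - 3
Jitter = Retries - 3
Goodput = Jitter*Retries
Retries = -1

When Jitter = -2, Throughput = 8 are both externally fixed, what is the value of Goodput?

2

Setting Jitter = -2, Throughput = 8 by intervention discards those variables' equations.
Goodput = Jitter*Retries  [with Jitter=-2, Retries=-1]  = 2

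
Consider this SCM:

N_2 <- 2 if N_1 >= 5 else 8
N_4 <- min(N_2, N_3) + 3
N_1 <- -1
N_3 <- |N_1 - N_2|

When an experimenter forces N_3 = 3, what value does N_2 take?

8

Under do(N_3=3), the mechanism N_3 <- |N_1 - N_2| is discarded; N_3 is fixed at 3.
Since N_2 is not a descendant of the intervened variable, it is unaffected.
N_2 = 2 if N_1 >= 5 else 8  [with N_1=-1]  = 8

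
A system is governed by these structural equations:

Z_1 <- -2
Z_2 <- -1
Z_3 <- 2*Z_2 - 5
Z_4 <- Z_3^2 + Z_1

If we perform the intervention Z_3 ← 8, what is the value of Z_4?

The intervention breaks the incoming arrows to Z_3: Z_3 <- 2*Z_2 - 5 no longer applies, and Z_3 = 8.
Z_4 = Z_3^2 + Z_1  [with Z_3=8, Z_1=-2]  = 62

62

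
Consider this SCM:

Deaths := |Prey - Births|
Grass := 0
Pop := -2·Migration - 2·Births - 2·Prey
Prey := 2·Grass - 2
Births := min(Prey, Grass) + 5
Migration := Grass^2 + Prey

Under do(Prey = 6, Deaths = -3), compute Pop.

-34

The joint intervention fixes Prey = 6, Deaths = -3, removing each variable's own equation.
Births = min(Prey, Grass) + 5  [with Prey=6, Grass=0]  = 5
Migration = Grass^2 + Prey  [with Grass=0, Prey=6]  = 6
Pop = -2·Migration - 2·Births - 2·Prey  [with Migration=6, Births=5, Prey=6]  = -34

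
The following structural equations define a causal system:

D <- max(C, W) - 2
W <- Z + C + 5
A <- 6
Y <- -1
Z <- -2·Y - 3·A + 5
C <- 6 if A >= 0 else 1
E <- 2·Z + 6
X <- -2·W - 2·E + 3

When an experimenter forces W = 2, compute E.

-16

The intervention breaks the incoming arrows to W: W <- Z + C + 5 no longer applies, and W = 2.
Since E is not a descendant of the intervened variable, it is unaffected.
Z = -2·Y - 3·A + 5  [with Y=-1, A=6]  = -11
E = 2·Z + 6  [with Z=-11]  = -16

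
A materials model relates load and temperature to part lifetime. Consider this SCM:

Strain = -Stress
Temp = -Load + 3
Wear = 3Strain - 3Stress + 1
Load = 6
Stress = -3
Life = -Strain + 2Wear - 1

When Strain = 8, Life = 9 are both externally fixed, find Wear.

34

The joint intervention fixes Strain = 8, Life = 9, removing each variable's own equation.
Wear = 3Strain - 3Stress + 1  [with Strain=8, Stress=-3]  = 34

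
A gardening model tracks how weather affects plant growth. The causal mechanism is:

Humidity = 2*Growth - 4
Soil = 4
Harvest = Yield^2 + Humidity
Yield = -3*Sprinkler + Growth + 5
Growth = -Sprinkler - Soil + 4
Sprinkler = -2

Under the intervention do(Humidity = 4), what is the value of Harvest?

Under do(Humidity=4), the mechanism Humidity = 2*Growth - 4 is discarded; Humidity is fixed at 4.
Growth = -Sprinkler - Soil + 4  [with Sprinkler=-2, Soil=4]  = 2
Yield = -3*Sprinkler + Growth + 5  [with Sprinkler=-2, Growth=2]  = 13
Harvest = Yield^2 + Humidity  [with Yield=13, Humidity=4]  = 173

173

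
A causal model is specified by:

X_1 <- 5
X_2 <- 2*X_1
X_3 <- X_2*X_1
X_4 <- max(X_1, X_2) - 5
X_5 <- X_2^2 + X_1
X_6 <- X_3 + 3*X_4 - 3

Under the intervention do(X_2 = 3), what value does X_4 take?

Under do(X_2=3), the mechanism X_2 <- 2*X_1 is discarded; X_2 is fixed at 3.
X_4 = max(X_1, X_2) - 5  [with X_1=5, X_2=3]  = 0

0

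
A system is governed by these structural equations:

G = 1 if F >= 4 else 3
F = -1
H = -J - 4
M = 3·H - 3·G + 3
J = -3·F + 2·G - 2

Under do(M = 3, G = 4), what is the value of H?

-13

Setting M = 3, G = 4 by intervention discards those variables' equations.
J = -3·F + 2·G - 2  [with F=-1, G=4]  = 9
H = -J - 4  [with J=9]  = -13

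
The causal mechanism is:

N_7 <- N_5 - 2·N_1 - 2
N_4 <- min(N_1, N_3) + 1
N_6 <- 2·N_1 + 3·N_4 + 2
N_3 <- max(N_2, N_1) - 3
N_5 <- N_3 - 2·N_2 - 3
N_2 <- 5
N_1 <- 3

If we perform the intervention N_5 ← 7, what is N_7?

Under do(N_5=7), the mechanism N_5 <- N_3 - 2·N_2 - 3 is discarded; N_5 is fixed at 7.
N_7 = N_5 - 2·N_1 - 2  [with N_5=7, N_1=3]  = -1

-1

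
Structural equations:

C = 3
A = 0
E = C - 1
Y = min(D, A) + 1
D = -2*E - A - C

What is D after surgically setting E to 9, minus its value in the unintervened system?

-14

The intervention breaks the incoming arrows to E: E = C - 1 no longer applies, and E = 9.
D = -2*E - A - C  [with E=9, A=0, C=3]  = -21
Without intervention: E = C - 1  [with C=3]  = 2; D = -2*E - A - C  [with E=2, A=0, C=3]  = -7.
Change = -21 − (-7) = -14.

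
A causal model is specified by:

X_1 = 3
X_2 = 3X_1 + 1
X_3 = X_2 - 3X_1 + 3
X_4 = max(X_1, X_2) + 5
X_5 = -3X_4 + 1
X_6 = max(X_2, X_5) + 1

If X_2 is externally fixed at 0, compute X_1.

3

Under do(X_2=0), the mechanism X_2 = 3X_1 + 1 is discarded; X_2 is fixed at 0.
X_1 is not downstream of the intervention, so its value is determined by the original equations.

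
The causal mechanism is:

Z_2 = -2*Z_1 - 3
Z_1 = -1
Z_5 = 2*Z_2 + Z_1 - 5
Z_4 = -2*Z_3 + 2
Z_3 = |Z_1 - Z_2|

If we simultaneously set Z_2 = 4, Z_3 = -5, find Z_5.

Under do(Z_2 = 4, Z_3 = -5), each intervened variable's structural equation is replaced by its fixed value.
Z_5 = 2*Z_2 + Z_1 - 5  [with Z_2=4, Z_1=-1]  = 2

2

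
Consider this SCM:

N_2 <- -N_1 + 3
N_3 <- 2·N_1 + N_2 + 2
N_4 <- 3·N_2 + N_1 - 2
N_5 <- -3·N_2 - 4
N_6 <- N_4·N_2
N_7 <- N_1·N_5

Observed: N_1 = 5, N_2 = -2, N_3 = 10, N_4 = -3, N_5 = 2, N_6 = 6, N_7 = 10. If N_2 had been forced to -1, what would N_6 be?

0

Under do(N_2=-1), the mechanism N_2 <- -N_1 + 3 is discarded; N_2 is fixed at -1.
N_4 = 3·N_2 + N_1 - 2  [with N_2=-1, N_1=5]  = 0
N_6 = N_4·N_2  [with N_4=0, N_2=-1]  = 0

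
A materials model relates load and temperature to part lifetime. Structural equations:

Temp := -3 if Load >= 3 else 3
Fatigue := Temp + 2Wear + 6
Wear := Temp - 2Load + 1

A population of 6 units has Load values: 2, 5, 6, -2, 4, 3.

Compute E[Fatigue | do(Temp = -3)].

Every unit gets Temp=-3 under the intervention. Fatigue values become -9, -21, -25, 7, -17, -13; E[Fatigue|do(Temp=-3)] = -13.

-13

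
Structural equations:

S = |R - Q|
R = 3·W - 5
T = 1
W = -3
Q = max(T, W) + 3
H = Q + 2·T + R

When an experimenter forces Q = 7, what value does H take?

-5

do(Q=7) replaces the equation Q = max(T, W) + 3 with the constant Q = 7.
R = 3·W - 5  [with W=-3]  = -14
H = Q + 2·T + R  [with Q=7, T=1, R=-14]  = -5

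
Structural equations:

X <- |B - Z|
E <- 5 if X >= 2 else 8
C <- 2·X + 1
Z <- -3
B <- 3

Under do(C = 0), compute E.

The intervention breaks the incoming arrows to C: C <- 2·X + 1 no longer applies, and C = 0.
Since E is not a descendant of the intervened variable, it is unaffected.
X = |B - Z|  [with B=3, Z=-3]  = 6
E = 5 if X >= 2 else 8  [with X=6]  = 5

5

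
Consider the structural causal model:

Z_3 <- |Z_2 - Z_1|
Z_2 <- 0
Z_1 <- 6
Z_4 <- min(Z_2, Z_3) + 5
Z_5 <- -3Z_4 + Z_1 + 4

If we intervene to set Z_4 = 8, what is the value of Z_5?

-14

Intervening sets Z_4 = 8 and removes its equation (Z_4 <- min(Z_2, Z_3) + 5).
Z_5 = -3Z_4 + Z_1 + 4  [with Z_4=8, Z_1=6]  = -14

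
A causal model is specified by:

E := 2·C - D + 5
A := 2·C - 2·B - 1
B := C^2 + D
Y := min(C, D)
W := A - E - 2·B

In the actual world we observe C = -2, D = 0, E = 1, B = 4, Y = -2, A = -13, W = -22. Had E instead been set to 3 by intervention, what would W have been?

The intervention breaks the incoming arrows to E: E := 2·C - D + 5 no longer applies, and E = 3.
B = C^2 + D  [with C=-2, D=0]  = 4
A = 2·C - 2·B - 1  [with C=-2, B=4]  = -13
W = A - E - 2·B  [with A=-13, E=3, B=4]  = -24

-24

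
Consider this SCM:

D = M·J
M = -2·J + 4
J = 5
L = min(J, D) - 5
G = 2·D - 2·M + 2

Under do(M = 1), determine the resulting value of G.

10

do(M=1) replaces the equation M = -2·J + 4 with the constant M = 1.
D = M·J  [with M=1, J=5]  = 5
G = 2·D - 2·M + 2  [with D=5, M=1]  = 10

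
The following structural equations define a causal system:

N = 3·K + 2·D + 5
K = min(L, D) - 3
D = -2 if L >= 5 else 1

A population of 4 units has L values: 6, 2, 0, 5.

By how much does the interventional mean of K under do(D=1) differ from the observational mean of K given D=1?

The intervention sets D=1 in all 4 units regardless of L. Recomputing K per unit gives -2, -2, -3, -2; average -2.25.
E[K|D=1] averages over only the 2 units with D=1 (L = 2, 0): K = -2, -3, mean -2.5.
Difference = -2.25 − (-2.5) = 0.25.

0.25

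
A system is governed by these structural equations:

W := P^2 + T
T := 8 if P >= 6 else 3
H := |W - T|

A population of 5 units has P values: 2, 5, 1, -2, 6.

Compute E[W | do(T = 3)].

The intervention sets T=3 in all 5 units regardless of P. Recomputing W per unit gives 7, 28, 4, 7, 39; average 17.

17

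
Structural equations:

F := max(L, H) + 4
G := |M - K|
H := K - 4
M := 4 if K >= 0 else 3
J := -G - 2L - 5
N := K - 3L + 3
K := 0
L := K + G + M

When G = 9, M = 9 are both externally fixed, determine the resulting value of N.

-51

The joint intervention fixes G = 9, M = 9, removing each variable's own equation.
L = K + G + M  [with K=0, G=9, M=9]  = 18
N = K - 3L + 3  [with K=0, L=18]  = -51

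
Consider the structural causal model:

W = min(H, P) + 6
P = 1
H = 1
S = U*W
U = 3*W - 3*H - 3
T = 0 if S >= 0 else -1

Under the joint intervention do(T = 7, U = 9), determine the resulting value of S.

63

Setting T = 7, U = 9 by intervention discards those variables' equations.
W = min(H, P) + 6  [with H=1, P=1]  = 7
S = U*W  [with U=9, W=7]  = 63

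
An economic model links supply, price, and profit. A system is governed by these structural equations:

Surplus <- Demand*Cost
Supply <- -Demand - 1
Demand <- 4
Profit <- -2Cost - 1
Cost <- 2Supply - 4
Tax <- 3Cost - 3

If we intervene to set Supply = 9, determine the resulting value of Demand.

Under do(Supply=9), the mechanism Supply <- -Demand - 1 is discarded; Supply is fixed at 9.
Demand is not downstream of the intervention, so its value is determined by the original equations.

4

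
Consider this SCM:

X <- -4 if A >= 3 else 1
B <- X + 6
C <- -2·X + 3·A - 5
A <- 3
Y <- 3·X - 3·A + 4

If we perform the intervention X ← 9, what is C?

-14

The intervention breaks the incoming arrows to X: X <- -4 if A >= 3 else 1 no longer applies, and X = 9.
C = -2·X + 3·A - 5  [with X=9, A=3]  = -14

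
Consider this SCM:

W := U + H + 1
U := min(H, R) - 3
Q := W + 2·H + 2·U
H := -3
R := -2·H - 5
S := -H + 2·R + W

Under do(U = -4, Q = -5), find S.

-1

Setting U = -4, Q = -5 by intervention discards those variables' equations.
R = -2·H - 5  [with H=-3]  = 1
W = U + H + 1  [with U=-4, H=-3]  = -6
S = -H + 2·R + W  [with H=-3, R=1, W=-6]  = -1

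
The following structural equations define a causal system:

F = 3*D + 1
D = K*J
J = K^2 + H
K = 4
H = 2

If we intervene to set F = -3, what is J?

do(F=-3) replaces the equation F = 3*D + 1 with the constant F = -3.
J is not downstream of the intervention, so its value is determined by the original equations.
J = K^2 + H  [with K=4, H=2]  = 18

18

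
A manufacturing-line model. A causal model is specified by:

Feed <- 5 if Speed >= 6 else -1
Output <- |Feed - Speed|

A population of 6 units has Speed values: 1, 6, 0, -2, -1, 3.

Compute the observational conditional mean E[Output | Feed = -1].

1.6

Conditioning on Feed=-1 selects the 5 unit(s) with Speed ∈ {1, 0, -2, -1, 3}. Their Output values: 2, 1, 1, 0, 4. Mean = 1.6.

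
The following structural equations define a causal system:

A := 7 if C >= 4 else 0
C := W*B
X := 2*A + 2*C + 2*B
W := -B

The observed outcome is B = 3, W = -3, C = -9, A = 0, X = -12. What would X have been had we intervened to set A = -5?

Intervening sets A = -5 and removes its equation (A := 7 if C >= 4 else 0).
W = -B  [with B=3]  = -3
C = W*B  [with W=-3, B=3]  = -9
X = 2*A + 2*C + 2*B  [with A=-5, C=-9, B=3]  = -22

-22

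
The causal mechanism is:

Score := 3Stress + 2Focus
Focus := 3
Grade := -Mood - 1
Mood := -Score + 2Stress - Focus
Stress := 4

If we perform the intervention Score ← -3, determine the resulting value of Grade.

-9

do(Score=-3) replaces the equation Score := 3Stress + 2Focus with the constant Score = -3.
Mood = -Score + 2Stress - Focus  [with Score=-3, Stress=4, Focus=3]  = 8
Grade = -Mood - 1  [with Mood=8]  = -9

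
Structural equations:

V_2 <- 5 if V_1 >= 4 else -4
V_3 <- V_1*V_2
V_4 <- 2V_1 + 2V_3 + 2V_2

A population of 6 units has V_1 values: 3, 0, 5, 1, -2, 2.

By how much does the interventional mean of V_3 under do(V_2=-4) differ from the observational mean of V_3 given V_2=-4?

The intervention sets V_2=-4 in all 6 units regardless of V_1. Recomputing V_3 per unit gives -12, 0, -20, -4, 8, -8; average -6.
E[V_3|V_2=-4] averages over only the 5 units with V_2=-4 (V_1 = 3, 0, 1, -2, 2): V_3 = -12, 0, -4, 8, -8, mean -3.2.
Difference = -6 − (-3.2) = -2.8.

-2.8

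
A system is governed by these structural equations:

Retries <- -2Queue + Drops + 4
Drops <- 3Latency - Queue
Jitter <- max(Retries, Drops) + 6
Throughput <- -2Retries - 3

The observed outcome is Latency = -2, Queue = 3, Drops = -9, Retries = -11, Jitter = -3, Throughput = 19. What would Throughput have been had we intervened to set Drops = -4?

The intervention breaks the incoming arrows to Drops: Drops <- 3Latency - Queue no longer applies, and Drops = -4.
Retries = -2Queue + Drops + 4  [with Queue=3, Drops=-4]  = -6
Throughput = -2Retries - 3  [with Retries=-6]  = 9

9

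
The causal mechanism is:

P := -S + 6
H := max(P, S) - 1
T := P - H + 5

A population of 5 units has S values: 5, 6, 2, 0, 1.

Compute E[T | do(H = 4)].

do(H=4) breaks H's dependence on S. With H=4 fixed, T across the units is 2, 1, 5, 7, 6, mean 4.2.

4.2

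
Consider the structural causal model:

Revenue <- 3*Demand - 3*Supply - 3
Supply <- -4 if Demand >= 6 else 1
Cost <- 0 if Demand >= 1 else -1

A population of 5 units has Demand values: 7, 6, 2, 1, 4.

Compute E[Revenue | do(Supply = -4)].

The intervention sets Supply=-4 in all 5 units regardless of Demand. Recomputing Revenue per unit gives 30, 27, 15, 12, 21; average 21.

21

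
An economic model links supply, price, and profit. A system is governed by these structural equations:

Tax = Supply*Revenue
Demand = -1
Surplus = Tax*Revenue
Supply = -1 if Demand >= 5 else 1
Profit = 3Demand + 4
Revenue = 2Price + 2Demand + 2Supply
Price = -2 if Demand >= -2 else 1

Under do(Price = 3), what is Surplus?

Under do(Price=3), the mechanism Price = -2 if Demand >= -2 else 1 is discarded; Price is fixed at 3.
Supply = -1 if Demand >= 5 else 1  [with Demand=-1]  = 1
Revenue = 2Price + 2Demand + 2Supply  [with Price=3, Demand=-1, Supply=1]  = 6
Tax = Supply*Revenue  [with Supply=1, Revenue=6]  = 6
Surplus = Tax*Revenue  [with Tax=6, Revenue=6]  = 36

36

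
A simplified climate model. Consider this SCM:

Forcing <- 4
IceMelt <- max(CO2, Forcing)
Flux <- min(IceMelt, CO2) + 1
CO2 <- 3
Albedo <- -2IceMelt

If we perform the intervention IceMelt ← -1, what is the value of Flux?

do(IceMelt=-1) replaces the equation IceMelt <- max(CO2, Forcing) with the constant IceMelt = -1.
Flux = min(IceMelt, CO2) + 1  [with IceMelt=-1, CO2=3]  = 0

0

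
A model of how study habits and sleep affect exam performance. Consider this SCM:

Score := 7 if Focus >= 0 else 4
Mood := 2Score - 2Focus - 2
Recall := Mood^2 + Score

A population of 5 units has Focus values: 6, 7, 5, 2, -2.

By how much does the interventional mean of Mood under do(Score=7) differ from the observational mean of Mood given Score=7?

2.8

do(Score=7) breaks Score's dependence on Focus. With Score=7 fixed, Mood across the units is 0, -2, 2, 8, 16, mean 4.8.
Conditioning on Score=7 selects the 4 unit(s) with Focus ∈ {6, 7, 5, 2}. Their Mood values: 0, -2, 2, 8. Mean = 2.
Difference = 4.8 − 2 = 2.8.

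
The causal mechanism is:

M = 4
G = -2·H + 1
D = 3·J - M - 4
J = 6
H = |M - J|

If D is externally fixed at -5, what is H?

The intervention breaks the incoming arrows to D: D = 3·J - M - 4 no longer applies, and D = -5.
H is not downstream of the intervention, so its value is determined by the original equations.
H = |M - J|  [with M=4, J=6]  = 2

2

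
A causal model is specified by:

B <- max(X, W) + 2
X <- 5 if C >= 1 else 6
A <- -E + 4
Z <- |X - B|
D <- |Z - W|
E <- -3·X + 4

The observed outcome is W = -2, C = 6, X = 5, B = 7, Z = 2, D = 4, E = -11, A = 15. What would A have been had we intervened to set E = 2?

do(E=2) replaces the equation E <- -3·X + 4 with the constant E = 2.
A = -E + 4  [with E=2]  = 2

2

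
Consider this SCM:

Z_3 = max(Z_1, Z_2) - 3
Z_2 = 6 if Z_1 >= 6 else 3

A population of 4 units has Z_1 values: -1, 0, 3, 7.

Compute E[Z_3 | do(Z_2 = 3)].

1

The intervention sets Z_2=3 in all 4 units regardless of Z_1. Recomputing Z_3 per unit gives 0, 0, 0, 4; average 1.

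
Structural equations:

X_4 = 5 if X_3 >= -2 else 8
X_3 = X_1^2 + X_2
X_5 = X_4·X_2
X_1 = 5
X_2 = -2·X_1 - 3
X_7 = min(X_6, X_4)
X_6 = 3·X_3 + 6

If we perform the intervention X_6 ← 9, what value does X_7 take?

Intervening sets X_6 = 9 and removes its equation (X_6 = 3·X_3 + 6).
X_2 = -2·X_1 - 3  [with X_1=5]  = -13
X_3 = X_1^2 + X_2  [with X_1=5, X_2=-13]  = 12
X_4 = 5 if X_3 >= -2 else 8  [with X_3=12]  = 5
X_7 = min(X_6, X_4)  [with X_6=9, X_4=5]  = 5

5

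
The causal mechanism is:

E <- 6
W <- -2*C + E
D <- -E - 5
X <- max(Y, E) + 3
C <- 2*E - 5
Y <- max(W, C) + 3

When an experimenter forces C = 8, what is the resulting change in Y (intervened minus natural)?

Under do(C=8), the mechanism C <- 2*E - 5 is discarded; C is fixed at 8.
W = -2*C + E  [with C=8, E=6]  = -10
Y = max(W, C) + 3  [with W=-10, C=8]  = 11
Without intervention: C = 2*E - 5  [with E=6]  = 7; W = -2*C + E  [with C=7, E=6]  = -8; Y = max(W, C) + 3  [with W=-8, C=7]  = 10.
Change = 11 − 10 = 1.

1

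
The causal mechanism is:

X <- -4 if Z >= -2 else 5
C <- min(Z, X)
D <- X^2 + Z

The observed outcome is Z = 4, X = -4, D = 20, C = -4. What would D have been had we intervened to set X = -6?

The intervention breaks the incoming arrows to X: X <- -4 if Z >= -2 else 5 no longer applies, and X = -6.
D = X^2 + Z  [with X=-6, Z=4]  = 40

40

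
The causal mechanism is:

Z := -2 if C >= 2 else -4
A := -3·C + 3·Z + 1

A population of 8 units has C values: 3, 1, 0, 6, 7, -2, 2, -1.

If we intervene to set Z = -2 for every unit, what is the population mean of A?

Under do(Z=-2), Z's equation is replaced by Z=-2 for every unit. Per-unit A: -14, -8, -5, -23, -26, 1, -11, -2. Mean = -11.

-11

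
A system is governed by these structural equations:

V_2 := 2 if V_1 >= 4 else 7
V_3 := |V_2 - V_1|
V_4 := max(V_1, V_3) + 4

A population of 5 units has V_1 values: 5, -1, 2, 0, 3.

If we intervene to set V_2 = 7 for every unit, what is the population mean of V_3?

5.2

do(V_2=7) breaks V_2's dependence on V_1. With V_2=7 fixed, V_3 across the units is 2, 8, 5, 7, 4, mean 5.2.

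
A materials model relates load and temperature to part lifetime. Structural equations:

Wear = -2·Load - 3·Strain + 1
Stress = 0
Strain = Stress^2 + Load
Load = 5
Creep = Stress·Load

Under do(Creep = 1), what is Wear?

Intervening sets Creep = 1 and removes its equation (Creep = Stress·Load).
No directed path runs from Creep to Wear, so Wear keeps its natural value.
Strain = Stress^2 + Load  [with Stress=0, Load=5]  = 5
Wear = -2·Load - 3·Strain + 1  [with Load=5, Strain=5]  = -24

-24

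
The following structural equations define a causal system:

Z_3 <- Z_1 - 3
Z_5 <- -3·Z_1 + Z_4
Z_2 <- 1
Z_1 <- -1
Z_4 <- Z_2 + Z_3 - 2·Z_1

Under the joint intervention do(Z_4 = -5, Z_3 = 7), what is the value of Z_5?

-2

The joint intervention fixes Z_4 = -5, Z_3 = 7, removing each variable's own equation.
Z_5 = -3·Z_1 + Z_4  [with Z_1=-1, Z_4=-5]  = -2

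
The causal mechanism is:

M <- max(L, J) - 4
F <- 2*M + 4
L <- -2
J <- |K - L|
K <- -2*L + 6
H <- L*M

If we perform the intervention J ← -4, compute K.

Under do(J=-4), the mechanism J <- |K - L| is discarded; J is fixed at -4.
Since K is not a descendant of the intervened variable, it is unaffected.
K = -2*L + 6  [with L=-2]  = 10

10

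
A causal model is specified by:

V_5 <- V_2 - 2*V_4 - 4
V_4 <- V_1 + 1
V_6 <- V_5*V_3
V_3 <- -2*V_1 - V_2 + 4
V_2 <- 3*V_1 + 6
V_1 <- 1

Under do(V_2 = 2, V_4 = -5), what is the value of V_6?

The joint intervention fixes V_2 = 2, V_4 = -5, removing each variable's own equation.
V_3 = -2*V_1 - V_2 + 4  [with V_1=1, V_2=2]  = 0
V_5 = V_2 - 2*V_4 - 4  [with V_2=2, V_4=-5]  = 8
V_6 = V_5*V_3  [with V_5=8, V_3=0]  = 0

0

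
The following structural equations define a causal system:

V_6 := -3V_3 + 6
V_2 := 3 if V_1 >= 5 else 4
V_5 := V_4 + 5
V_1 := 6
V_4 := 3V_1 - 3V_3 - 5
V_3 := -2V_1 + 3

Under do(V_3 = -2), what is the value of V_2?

Under do(V_3=-2), the mechanism V_3 := -2V_1 + 3 is discarded; V_3 is fixed at -2.
Since V_2 is not a descendant of the intervened variable, it is unaffected.
V_2 = 3 if V_1 >= 5 else 4  [with V_1=6]  = 3

3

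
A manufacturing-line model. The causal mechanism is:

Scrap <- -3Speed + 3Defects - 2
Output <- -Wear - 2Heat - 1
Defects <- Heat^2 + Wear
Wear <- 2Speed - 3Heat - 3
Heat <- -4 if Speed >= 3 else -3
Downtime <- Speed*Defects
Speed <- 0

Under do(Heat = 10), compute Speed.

0

Under do(Heat=10), the mechanism Heat <- -4 if Speed >= 3 else -3 is discarded; Heat is fixed at 10.
Speed is not downstream of the intervention, so its value is determined by the original equations.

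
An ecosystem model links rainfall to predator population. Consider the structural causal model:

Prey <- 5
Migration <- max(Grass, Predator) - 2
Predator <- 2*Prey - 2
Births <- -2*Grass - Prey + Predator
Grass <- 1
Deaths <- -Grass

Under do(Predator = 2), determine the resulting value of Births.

The intervention breaks the incoming arrows to Predator: Predator <- 2*Prey - 2 no longer applies, and Predator = 2.
Births = -2*Grass - Prey + Predator  [with Grass=1, Prey=5, Predator=2]  = -5

-5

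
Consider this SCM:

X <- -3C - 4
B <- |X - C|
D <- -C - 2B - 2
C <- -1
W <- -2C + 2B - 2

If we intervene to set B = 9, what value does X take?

-1

Under do(B=9), the mechanism B <- |X - C| is discarded; B is fixed at 9.
Since X is not a descendant of the intervened variable, it is unaffected.
X = -3C - 4  [with C=-1]  = -1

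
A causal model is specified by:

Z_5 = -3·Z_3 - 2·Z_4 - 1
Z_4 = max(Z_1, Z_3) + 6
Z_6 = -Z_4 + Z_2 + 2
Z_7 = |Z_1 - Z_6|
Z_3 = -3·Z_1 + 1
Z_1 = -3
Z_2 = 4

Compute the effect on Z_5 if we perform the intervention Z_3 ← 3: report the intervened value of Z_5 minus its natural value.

35

do(Z_3=3) replaces the equation Z_3 = -3·Z_1 + 1 with the constant Z_3 = 3.
Z_4 = max(Z_1, Z_3) + 6  [with Z_1=-3, Z_3=3]  = 9
Z_5 = -3·Z_3 - 2·Z_4 - 1  [with Z_3=3, Z_4=9]  = -28
Without intervention: Z_3 = -3·Z_1 + 1  [with Z_1=-3]  = 10; Z_4 = max(Z_1, Z_3) + 6  [with Z_1=-3, Z_3=10]  = 16; Z_5 = -3·Z_3 - 2·Z_4 - 1  [with Z_3=10, Z_4=16]  = -63.
Change = -28 − (-63) = 35.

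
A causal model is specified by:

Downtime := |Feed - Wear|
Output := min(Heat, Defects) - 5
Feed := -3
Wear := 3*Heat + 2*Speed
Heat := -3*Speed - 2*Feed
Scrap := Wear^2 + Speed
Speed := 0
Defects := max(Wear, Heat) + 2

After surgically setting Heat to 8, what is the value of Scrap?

The intervention breaks the incoming arrows to Heat: Heat := -3*Speed - 2*Feed no longer applies, and Heat = 8.
Wear = 3*Heat + 2*Speed  [with Heat=8, Speed=0]  = 24
Scrap = Wear^2 + Speed  [with Wear=24, Speed=0]  = 576

576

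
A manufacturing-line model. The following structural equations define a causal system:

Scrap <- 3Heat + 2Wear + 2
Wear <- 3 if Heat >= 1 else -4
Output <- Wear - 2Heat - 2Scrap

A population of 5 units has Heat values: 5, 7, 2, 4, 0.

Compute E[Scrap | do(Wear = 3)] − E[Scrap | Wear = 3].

-2.7

Every unit gets Wear=3 under the intervention. Scrap values become 23, 29, 14, 20, 8; E[Scrap|do(Wear=3)] = 18.8.
E[Scrap|Wear=3] averages over only the 4 units with Wear=3 (Heat = 5, 7, 2, 4): Scrap = 23, 29, 14, 20, mean 21.5.
Difference = 18.8 − 21.5 = -2.7.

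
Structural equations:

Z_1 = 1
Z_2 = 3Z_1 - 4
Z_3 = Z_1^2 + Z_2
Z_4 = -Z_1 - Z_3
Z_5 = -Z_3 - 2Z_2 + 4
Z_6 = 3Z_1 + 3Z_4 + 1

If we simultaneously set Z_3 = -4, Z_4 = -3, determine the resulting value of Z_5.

Setting Z_3 = -4, Z_4 = -3 by intervention discards those variables' equations.
Z_2 = 3Z_1 - 4  [with Z_1=1]  = -1
Z_5 = -Z_3 - 2Z_2 + 4  [with Z_3=-4, Z_2=-1]  = 10

10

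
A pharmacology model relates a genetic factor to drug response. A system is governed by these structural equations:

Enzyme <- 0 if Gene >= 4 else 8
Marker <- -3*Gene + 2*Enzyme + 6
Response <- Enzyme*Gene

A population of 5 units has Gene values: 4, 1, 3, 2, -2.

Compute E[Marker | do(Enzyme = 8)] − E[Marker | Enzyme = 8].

do(Enzyme=8) breaks Enzyme's dependence on Gene. With Enzyme=8 fixed, Marker across the units is 10, 19, 13, 16, 28, mean 17.2.
Conditioning on Enzyme=8 selects the 4 unit(s) with Gene ∈ {1, 3, 2, -2}. Their Marker values: 19, 13, 16, 28. Mean = 19.
Difference = 17.2 − 19 = -1.8.

-1.8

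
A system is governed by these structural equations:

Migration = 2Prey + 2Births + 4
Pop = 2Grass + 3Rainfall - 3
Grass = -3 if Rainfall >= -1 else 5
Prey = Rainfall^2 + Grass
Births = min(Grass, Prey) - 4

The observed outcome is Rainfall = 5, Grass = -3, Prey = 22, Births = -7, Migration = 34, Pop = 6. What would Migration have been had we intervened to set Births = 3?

Intervening sets Births = 3 and removes its equation (Births = min(Grass, Prey) - 4).
Grass = -3 if Rainfall >= -1 else 5  [with Rainfall=5]  = -3
Prey = Rainfall^2 + Grass  [with Rainfall=5, Grass=-3]  = 22
Migration = 2Prey + 2Births + 4  [with Prey=22, Births=3]  = 54

54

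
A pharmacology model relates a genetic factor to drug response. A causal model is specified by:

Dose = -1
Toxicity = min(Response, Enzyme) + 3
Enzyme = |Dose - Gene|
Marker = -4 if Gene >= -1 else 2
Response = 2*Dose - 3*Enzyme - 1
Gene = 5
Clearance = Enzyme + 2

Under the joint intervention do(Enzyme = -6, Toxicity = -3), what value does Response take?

15

The joint intervention fixes Enzyme = -6, Toxicity = -3, removing each variable's own equation.
Response = 2*Dose - 3*Enzyme - 1  [with Dose=-1, Enzyme=-6]  = 15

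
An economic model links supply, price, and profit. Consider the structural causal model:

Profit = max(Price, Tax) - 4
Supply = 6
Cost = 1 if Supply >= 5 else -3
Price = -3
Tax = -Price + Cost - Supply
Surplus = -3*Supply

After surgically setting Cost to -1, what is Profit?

-7

do(Cost=-1) replaces the equation Cost = 1 if Supply >= 5 else -3 with the constant Cost = -1.
Tax = -Price + Cost - Supply  [with Price=-3, Cost=-1, Supply=6]  = -4
Profit = max(Price, Tax) - 4  [with Price=-3, Tax=-4]  = -7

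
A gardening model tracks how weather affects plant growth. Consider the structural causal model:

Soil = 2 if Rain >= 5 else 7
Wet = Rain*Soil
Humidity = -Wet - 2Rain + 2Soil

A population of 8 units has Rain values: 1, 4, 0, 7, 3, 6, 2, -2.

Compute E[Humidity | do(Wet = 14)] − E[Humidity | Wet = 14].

6.25

do(Wet=14) breaks Wet's dependence on Rain. With Wet=14 fixed, Humidity across the units is -2, -8, 0, -24, -6, -22, -4, 4, mean -7.75.
Conditioning on Wet=14 selects the 2 unit(s) with Rain ∈ {7, 2}. Their Humidity values: -24, -4. Mean = -14.
Difference = -7.75 − (-14) = 6.25.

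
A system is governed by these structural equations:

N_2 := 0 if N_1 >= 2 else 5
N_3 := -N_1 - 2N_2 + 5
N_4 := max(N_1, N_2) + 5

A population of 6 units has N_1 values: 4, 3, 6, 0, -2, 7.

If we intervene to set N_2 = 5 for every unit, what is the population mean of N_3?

-8

Every unit gets N_2=5 under the intervention. N_3 values become -9, -8, -11, -5, -3, -12; E[N_3|do(N_2=5)] = -8.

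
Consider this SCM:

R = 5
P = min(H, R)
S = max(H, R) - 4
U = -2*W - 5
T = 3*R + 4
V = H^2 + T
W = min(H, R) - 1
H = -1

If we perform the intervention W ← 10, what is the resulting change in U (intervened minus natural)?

do(W=10) replaces the equation W = min(H, R) - 1 with the constant W = 10.
U = -2*W - 5  [with W=10]  = -25
Without intervention: W = min(H, R) - 1  [with H=-1, R=5]  = -2; U = -2*W - 5  [with W=-2]  = -1.
Change = -25 − (-1) = -24.

-24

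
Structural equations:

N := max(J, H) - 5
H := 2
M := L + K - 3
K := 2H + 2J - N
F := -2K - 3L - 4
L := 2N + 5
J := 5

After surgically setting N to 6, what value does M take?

The intervention breaks the incoming arrows to N: N := max(J, H) - 5 no longer applies, and N = 6.
K = 2H + 2J - N  [with H=2, J=5, N=6]  = 8
L = 2N + 5  [with N=6]  = 17
M = L + K - 3  [with L=17, K=8]  = 22

22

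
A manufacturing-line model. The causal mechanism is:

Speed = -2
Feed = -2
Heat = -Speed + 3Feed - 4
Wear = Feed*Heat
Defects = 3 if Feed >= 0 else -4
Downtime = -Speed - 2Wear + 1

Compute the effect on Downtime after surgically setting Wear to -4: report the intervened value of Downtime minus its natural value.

Under do(Wear=-4), the mechanism Wear = Feed*Heat is discarded; Wear is fixed at -4.
Downtime = -Speed - 2Wear + 1  [with Speed=-2, Wear=-4]  = 11
Without intervention: Heat = -Speed + 3Feed - 4  [with Speed=-2, Feed=-2]  = -8; Wear = Feed*Heat  [with Feed=-2, Heat=-8]  = 16; Downtime = -Speed - 2Wear + 1  [with Speed=-2, Wear=16]  = -29.
Change = 11 − (-29) = 40.

40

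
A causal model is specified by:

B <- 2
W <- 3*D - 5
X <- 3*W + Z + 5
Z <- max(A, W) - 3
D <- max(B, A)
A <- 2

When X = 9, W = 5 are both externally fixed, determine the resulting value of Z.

Setting X = 9, W = 5 by intervention discards those variables' equations.
Z = max(A, W) - 3  [with A=2, W=5]  = 2

2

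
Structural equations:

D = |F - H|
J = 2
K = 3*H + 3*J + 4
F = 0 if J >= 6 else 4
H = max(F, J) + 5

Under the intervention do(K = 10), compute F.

Under do(K=10), the mechanism K = 3*H + 3*J + 4 is discarded; K is fixed at 10.
No directed path runs from K to F, so F keeps its natural value.
F = 0 if J >= 6 else 4  [with J=2]  = 4

4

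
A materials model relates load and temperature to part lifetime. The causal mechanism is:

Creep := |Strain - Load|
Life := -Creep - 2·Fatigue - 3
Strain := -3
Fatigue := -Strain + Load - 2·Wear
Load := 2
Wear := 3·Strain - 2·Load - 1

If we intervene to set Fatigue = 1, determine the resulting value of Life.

The intervention breaks the incoming arrows to Fatigue: Fatigue := -Strain + Load - 2·Wear no longer applies, and Fatigue = 1.
Creep = |Strain - Load|  [with Strain=-3, Load=2]  = 5
Life = -Creep - 2·Fatigue - 3  [with Creep=5, Fatigue=1]  = -10

-10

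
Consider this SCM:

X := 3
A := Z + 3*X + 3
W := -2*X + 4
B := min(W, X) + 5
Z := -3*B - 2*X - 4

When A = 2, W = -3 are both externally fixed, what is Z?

Setting A = 2, W = -3 by intervention discards those variables' equations.
B = min(W, X) + 5  [with W=-3, X=3]  = 2
Z = -3*B - 2*X - 4  [with B=2, X=3]  = -16

-16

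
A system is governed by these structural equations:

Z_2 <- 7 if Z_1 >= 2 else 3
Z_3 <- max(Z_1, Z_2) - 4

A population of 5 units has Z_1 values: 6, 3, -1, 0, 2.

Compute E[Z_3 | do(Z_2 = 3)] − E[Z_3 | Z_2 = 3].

do(Z_2=3) breaks Z_2's dependence on Z_1. With Z_2=3 fixed, Z_3 across the units is 2, -1, -1, -1, -1, mean -0.4.
Observing Z_2=3 restricts to units where Z_2's equation naturally yields 3: Z_1 ∈ {-1, 0}. In that subpopulation Z_3 = -1, -1, mean -1.
Difference = -0.4 − (-1) = 0.6.

0.6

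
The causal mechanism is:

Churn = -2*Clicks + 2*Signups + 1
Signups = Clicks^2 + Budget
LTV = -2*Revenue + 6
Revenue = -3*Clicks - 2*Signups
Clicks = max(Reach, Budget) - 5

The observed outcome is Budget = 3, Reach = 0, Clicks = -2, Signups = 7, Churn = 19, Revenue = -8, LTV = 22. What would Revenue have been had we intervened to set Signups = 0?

6

Under do(Signups=0), the mechanism Signups = Clicks^2 + Budget is discarded; Signups is fixed at 0.
Clicks = max(Reach, Budget) - 5  [with Reach=0, Budget=3]  = -2
Revenue = -3*Clicks - 2*Signups  [with Clicks=-2, Signups=0]  = 6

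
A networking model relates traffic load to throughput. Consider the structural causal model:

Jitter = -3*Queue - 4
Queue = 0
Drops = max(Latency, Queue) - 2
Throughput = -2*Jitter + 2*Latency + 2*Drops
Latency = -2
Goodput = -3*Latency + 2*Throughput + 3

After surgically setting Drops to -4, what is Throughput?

-4

do(Drops=-4) replaces the equation Drops = max(Latency, Queue) - 2 with the constant Drops = -4.
Jitter = -3*Queue - 4  [with Queue=0]  = -4
Throughput = -2*Jitter + 2*Latency + 2*Drops  [with Jitter=-4, Latency=-2, Drops=-4]  = -4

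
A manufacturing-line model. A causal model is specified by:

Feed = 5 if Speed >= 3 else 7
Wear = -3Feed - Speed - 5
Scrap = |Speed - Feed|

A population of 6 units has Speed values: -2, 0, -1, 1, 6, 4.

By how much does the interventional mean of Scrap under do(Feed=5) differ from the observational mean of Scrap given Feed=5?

3

Under do(Feed=5), Feed's equation is replaced by Feed=5 for every unit. Per-unit Scrap: 7, 5, 6, 4, 1, 1. Mean = 4.
Conditioning on Feed=5 selects the 2 unit(s) with Speed ∈ {6, 4}. Their Scrap values: 1, 1. Mean = 1.
Difference = 4 − 1 = 3.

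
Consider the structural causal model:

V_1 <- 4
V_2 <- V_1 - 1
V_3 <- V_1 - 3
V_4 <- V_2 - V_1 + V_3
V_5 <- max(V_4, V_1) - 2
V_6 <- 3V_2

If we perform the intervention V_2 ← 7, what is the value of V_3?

1

The intervention breaks the incoming arrows to V_2: V_2 <- V_1 - 1 no longer applies, and V_2 = 7.
Since V_3 is not a descendant of the intervened variable, it is unaffected.
V_3 = V_1 - 3  [with V_1=4]  = 1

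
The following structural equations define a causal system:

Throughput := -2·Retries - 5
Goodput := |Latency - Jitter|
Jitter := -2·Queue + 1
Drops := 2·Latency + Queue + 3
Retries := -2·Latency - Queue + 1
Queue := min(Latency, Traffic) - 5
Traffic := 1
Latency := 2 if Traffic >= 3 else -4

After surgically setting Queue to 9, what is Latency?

-4

Under do(Queue=9), the mechanism Queue := min(Latency, Traffic) - 5 is discarded; Queue is fixed at 9.
Since Latency is not a descendant of the intervened variable, it is unaffected.
Latency = 2 if Traffic >= 3 else -4  [with Traffic=1]  = -4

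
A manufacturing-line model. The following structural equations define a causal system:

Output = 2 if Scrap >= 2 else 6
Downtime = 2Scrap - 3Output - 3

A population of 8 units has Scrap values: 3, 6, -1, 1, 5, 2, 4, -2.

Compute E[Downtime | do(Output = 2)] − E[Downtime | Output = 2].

Under do(Output=2), Output's equation is replaced by Output=2 for every unit. Per-unit Downtime: -3, 3, -11, -7, 1, -5, -1, -13. Mean = -4.5.
Observing Output=2 restricts to units where Output's equation naturally yields 2: Scrap ∈ {3, 6, 5, 2, 4}. In that subpopulation Downtime = -3, 3, 1, -5, -1, mean -1.
Difference = -4.5 − (-1) = -3.5.

-3.5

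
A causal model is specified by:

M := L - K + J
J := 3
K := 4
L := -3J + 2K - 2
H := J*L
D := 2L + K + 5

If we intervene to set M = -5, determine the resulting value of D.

Intervening sets M = -5 and removes its equation (M := L - K + J).
No directed path runs from M to D, so D keeps its natural value.
L = -3J + 2K - 2  [with J=3, K=4]  = -3
D = 2L + K + 5  [with L=-3, K=4]  = 3

3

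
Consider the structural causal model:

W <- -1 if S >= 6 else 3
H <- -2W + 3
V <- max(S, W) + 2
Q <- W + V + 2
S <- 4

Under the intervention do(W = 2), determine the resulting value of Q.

Under do(W=2), the mechanism W <- -1 if S >= 6 else 3 is discarded; W is fixed at 2.
V = max(S, W) + 2  [with S=4, W=2]  = 6
Q = W + V + 2  [with W=2, V=6]  = 10

10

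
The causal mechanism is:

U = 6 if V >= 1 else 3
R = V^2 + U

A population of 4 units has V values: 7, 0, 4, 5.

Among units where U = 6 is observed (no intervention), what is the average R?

E[R|U=6] averages over only the 3 units with U=6 (V = 7, 4, 5): R = 55, 22, 31, mean 36.

36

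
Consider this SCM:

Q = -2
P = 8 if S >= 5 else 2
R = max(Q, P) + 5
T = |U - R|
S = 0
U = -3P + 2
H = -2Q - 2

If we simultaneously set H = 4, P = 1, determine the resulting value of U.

-1

Under do(H = 4, P = 1), each intervened variable's structural equation is replaced by its fixed value.
U = -3P + 2  [with P=1]  = -1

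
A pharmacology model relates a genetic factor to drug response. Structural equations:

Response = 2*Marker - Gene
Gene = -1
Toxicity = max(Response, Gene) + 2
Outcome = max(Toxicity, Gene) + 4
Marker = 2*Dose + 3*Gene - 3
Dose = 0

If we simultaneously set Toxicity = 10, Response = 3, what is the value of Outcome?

Setting Toxicity = 10, Response = 3 by intervention discards those variables' equations.
Outcome = max(Toxicity, Gene) + 4  [with Toxicity=10, Gene=-1]  = 14

14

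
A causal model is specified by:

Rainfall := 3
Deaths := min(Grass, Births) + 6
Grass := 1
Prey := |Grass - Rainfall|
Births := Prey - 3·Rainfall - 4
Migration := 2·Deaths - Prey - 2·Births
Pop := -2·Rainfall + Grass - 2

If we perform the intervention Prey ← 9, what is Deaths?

do(Prey=9) replaces the equation Prey := |Grass - Rainfall| with the constant Prey = 9.
Births = Prey - 3·Rainfall - 4  [with Prey=9, Rainfall=3]  = -4
Deaths = min(Grass, Births) + 6  [with Grass=1, Births=-4]  = 2

2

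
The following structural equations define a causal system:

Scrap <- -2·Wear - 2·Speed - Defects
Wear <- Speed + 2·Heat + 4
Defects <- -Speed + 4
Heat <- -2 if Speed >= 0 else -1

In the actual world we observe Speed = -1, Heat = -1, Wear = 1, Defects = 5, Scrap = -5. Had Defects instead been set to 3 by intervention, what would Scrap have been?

-3

Intervening sets Defects = 3 and removes its equation (Defects <- -Speed + 4).
Heat = -2 if Speed >= 0 else -1  [with Speed=-1]  = -1
Wear = Speed + 2·Heat + 4  [with Speed=-1, Heat=-1]  = 1
Scrap = -2·Wear - 2·Speed - Defects  [with Wear=1, Speed=-1, Defects=3]  = -3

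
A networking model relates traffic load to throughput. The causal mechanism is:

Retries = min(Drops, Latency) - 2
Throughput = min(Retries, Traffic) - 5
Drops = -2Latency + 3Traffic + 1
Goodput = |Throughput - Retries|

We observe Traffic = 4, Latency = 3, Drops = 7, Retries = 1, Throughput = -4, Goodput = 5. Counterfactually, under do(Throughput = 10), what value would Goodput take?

The intervention breaks the incoming arrows to Throughput: Throughput = min(Retries, Traffic) - 5 no longer applies, and Throughput = 10.
Drops = -2Latency + 3Traffic + 1  [with Latency=3, Traffic=4]  = 7
Retries = min(Drops, Latency) - 2  [with Drops=7, Latency=3]  = 1
Goodput = |Throughput - Retries|  [with Throughput=10, Retries=1]  = 9

9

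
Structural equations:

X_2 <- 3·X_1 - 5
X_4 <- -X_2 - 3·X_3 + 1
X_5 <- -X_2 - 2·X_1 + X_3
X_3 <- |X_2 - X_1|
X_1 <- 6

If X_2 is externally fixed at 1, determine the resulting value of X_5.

do(X_2=1) replaces the equation X_2 <- 3·X_1 - 5 with the constant X_2 = 1.
X_3 = |X_2 - X_1|  [with X_2=1, X_1=6]  = 5
X_5 = -X_2 - 2·X_1 + X_3  [with X_2=1, X_1=6, X_3=5]  = -8

-8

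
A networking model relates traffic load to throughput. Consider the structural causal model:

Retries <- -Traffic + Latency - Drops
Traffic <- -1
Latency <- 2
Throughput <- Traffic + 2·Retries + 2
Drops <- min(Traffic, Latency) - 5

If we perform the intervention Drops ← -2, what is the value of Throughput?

11

do(Drops=-2) replaces the equation Drops <- min(Traffic, Latency) - 5 with the constant Drops = -2.
Retries = -Traffic + Latency - Drops  [with Traffic=-1, Latency=2, Drops=-2]  = 5
Throughput = Traffic + 2·Retries + 2  [with Traffic=-1, Retries=5]  = 11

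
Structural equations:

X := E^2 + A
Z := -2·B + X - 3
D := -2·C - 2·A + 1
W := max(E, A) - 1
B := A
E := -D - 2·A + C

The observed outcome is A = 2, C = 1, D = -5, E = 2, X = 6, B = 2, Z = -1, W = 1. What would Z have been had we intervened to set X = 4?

-3

Under do(X=4), the mechanism X := E^2 + A is discarded; X is fixed at 4.
B = A  [with A=2]  = 2
Z = -2·B + X - 3  [with B=2, X=4]  = -3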